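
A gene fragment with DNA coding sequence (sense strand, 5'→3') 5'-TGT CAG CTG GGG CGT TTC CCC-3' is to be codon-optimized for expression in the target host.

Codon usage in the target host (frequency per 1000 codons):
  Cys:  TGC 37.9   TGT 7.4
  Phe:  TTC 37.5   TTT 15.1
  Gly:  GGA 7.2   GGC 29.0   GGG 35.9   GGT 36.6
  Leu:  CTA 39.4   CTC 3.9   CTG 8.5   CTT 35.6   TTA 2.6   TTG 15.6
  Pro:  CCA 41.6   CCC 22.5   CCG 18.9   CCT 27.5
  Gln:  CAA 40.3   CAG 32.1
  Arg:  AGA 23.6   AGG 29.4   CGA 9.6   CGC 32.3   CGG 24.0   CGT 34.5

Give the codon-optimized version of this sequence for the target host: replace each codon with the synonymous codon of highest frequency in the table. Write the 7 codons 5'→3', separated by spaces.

Codon 1 (Cys): best is TGC at 37.9.
Codon 2 (Gln): best is CAA at 40.3.
Codon 3 (Leu): best is CTA at 39.4.
Codon 4 (Gly): best is GGT at 36.6.
Codon 5 (Arg): best is CGT at 34.5.
Codon 6 (Phe): best is TTC at 37.5.
Codon 7 (Pro): best is CCA at 41.6.

TGC CAA CTA GGT CGT TTC CCA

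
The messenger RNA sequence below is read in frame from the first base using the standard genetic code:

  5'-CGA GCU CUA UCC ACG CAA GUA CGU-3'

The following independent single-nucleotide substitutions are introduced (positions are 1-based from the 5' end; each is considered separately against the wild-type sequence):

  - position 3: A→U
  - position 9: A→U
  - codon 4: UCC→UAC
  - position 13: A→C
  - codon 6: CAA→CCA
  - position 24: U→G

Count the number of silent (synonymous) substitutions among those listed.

Codon 1: CGA (Arg) → CGU (Arg) — synonymous.
Codon 3: CUA (Leu) → CUU (Leu) — synonymous.
Codon 4: UCC (Ser) → UAC (Tyr) — missense.
Codon 5: ACG (Thr) → CCG (Pro) — missense.
Codon 6: CAA (Gln) → CCA (Pro) — missense.
Codon 8: CGU (Arg) → CGG (Arg) — synonymous.
Synonymous: 3 of 6.

3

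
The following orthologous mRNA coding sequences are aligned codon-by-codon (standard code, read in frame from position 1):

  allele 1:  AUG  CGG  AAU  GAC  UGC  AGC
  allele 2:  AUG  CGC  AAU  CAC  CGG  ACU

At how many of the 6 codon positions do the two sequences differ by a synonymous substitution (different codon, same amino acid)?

Codon 1: AUG Met / AUG Met — identical.
Codon 2: CGG Arg / CGC Arg — synonymous.
Codon 3: AAU Asn / AAU Asn — identical.
Codon 4: GAC Asp / CAC His — nonsynonymous.
Codon 5: UGC Cys / CGG Arg — nonsynonymous.
Codon 6: AGC Ser / ACU Thr — nonsynonymous.
Synonymous differences: 1.

1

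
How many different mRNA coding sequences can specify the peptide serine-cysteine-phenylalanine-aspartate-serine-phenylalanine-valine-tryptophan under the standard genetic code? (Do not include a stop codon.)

Ser: 6 codons.
Cys: 2 codons.
Phe: 2 codons.
Asp: 2 codons.
Ser: 6 codons.
Phe: 2 codons.
Val: 4 codons.
Trp: 1 codon.
6 × 2 × 2 × 2 × 6 × 2 × 4 × 1 = 2304.

2304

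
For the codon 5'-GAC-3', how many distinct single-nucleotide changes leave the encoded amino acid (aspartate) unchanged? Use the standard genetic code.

Position 1: none → 0 synonymous.
Position 2: none → 0 synonymous.
Position 3: GAU → 1 synonymous.
Total: 0 + 0 + 1 = 1.

1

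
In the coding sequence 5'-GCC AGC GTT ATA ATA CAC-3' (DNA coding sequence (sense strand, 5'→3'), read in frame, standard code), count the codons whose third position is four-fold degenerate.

Codon 1 GCC (Ala): third position 4-fold.
Codon 2 AGC (Ser): third position 2-fold.
Codon 3 GTT (Val): third position 4-fold.
Codon 4 ATA (Ile): third position 3-fold.
Codon 5 ATA (Ile): third position 3-fold.
Codon 6 CAC (His): third position 2-fold.
Four-fold degenerate third positions: 2.

2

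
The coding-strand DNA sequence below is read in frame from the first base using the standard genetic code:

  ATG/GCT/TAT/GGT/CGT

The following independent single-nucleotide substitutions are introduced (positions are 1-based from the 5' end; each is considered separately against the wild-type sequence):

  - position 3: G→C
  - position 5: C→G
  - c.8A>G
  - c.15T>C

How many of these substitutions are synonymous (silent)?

Codon 1: ATG (Met) → ATC (Ile) — missense.
Codon 2: GCT (Ala) → GGT (Gly) — missense.
Codon 3: TAT (Tyr) → TGT (Cys) — missense.
Codon 5: CGT (Arg) → CGC (Arg) — synonymous.
Synonymous: 1 of 4.

1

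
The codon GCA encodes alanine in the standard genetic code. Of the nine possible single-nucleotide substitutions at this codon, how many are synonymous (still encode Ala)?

Position 1: none → 0 synonymous.
Position 2: none → 0 synonymous.
Position 3: GCU, GCC, GCG → 3 synonymous.
Total: 0 + 0 + 3 = 3.

3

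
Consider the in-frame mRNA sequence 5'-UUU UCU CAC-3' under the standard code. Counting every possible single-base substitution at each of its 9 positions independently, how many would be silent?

Codon 1 (UUU, Phe): 1 synonymous substitution.
Codon 2 (UCU, Ser): 3 synonymous substitutions.
Codon 3 (CAC, His): 1 synonymous substitution.
Total: 1 + 3 + 1 = 5.

5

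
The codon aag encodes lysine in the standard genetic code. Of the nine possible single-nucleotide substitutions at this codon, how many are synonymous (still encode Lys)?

1

Position 1: none → 0 synonymous.
Position 2: none → 0 synonymous.
Position 3: AAA → 1 synonymous.
Total: 0 + 0 + 1 = 1.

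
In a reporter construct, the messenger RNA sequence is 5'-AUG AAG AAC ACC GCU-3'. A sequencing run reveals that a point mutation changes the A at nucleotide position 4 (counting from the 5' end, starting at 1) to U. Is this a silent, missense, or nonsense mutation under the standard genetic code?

Position 4 falls in codon 2: AAG → Lys.
After the substitution the codon is UAG → Stop.
The new codon is a stop codon, so this is a nonsense mutation.

nonsense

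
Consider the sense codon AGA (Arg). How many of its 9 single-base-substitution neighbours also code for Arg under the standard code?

2

Position 1: CGA → 1 synonymous.
Position 2: none → 0 synonymous.
Position 3: AGG → 1 synonymous.
Total: 1 + 0 + 1 = 2.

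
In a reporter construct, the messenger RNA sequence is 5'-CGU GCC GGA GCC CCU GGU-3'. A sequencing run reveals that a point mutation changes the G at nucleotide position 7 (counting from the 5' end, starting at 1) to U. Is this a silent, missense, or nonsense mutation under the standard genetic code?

Position 7 falls in codon 3: GGA → Gly.
After the substitution the codon is UGA → Stop.
The new codon is a stop codon, so this is a nonsense mutation.

nonsense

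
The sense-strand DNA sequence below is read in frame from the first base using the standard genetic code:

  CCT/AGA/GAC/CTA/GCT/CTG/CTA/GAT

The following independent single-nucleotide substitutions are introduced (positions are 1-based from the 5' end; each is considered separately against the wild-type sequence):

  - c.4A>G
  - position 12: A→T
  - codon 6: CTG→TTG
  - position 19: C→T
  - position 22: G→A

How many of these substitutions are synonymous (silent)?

3

Codon 2: AGA (Arg) → GGA (Gly) — missense.
Codon 4: CTA (Leu) → CTT (Leu) — synonymous.
Codon 6: CTG (Leu) → TTG (Leu) — synonymous.
Codon 7: CTA (Leu) → TTA (Leu) — synonymous.
Codon 8: GAT (Asp) → AAT (Asn) — missense.
Synonymous: 3 of 5.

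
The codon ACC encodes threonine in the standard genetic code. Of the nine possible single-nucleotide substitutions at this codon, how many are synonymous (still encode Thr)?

Position 1: none → 0 synonymous.
Position 2: none → 0 synonymous.
Position 3: ACU, ACA, ACG → 3 synonymous.
Total: 0 + 0 + 3 = 3.

3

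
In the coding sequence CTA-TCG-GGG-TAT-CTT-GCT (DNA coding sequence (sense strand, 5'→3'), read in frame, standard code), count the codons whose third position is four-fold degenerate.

Codon 1 CTA (Leu): third position 4-fold.
Codon 2 TCG (Ser): third position 4-fold.
Codon 3 GGG (Gly): third position 4-fold.
Codon 4 TAT (Tyr): third position 2-fold.
Codon 5 CTT (Leu): third position 4-fold.
Codon 6 GCT (Ala): third position 4-fold.
Four-fold degenerate third positions: 5.

5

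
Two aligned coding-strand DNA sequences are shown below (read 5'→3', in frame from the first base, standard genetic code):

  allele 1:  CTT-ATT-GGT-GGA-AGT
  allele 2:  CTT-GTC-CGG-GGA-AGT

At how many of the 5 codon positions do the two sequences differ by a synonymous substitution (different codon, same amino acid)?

Codon 1: CTT Leu / CTT Leu — identical.
Codon 2: ATT Ile / GTC Val — nonsynonymous.
Codon 3: GGT Gly / CGG Arg — nonsynonymous.
Codon 4: GGA Gly / GGA Gly — identical.
Codon 5: AGT Ser / AGT Ser — identical.
Synonymous differences: 0.

0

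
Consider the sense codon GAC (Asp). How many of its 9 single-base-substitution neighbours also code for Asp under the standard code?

Position 1: none → 0 synonymous.
Position 2: none → 0 synonymous.
Position 3: GAT → 1 synonymous.
Total: 0 + 0 + 1 = 1.

1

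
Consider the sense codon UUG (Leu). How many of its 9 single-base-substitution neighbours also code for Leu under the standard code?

2

Position 1: CUG → 1 synonymous.
Position 2: none → 0 synonymous.
Position 3: UUA → 1 synonymous.
Total: 1 + 0 + 1 = 2.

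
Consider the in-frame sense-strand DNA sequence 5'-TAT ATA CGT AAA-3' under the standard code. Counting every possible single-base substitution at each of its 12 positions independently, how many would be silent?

Codon 1 (TAT, Tyr): 1 synonymous substitution.
Codon 2 (ATA, Ile): 2 synonymous substitutions.
Codon 3 (CGT, Arg): 3 synonymous substitutions.
Codon 4 (AAA, Lys): 1 synonymous substitution.
Total: 1 + 2 + 3 + 1 = 7.

7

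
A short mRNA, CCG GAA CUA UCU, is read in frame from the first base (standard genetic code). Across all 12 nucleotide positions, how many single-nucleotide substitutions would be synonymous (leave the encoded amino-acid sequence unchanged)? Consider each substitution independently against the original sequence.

Codon 1 (CCG, Pro): 3 synonymous substitutions.
Codon 2 (GAA, Glu): 1 synonymous substitution.
Codon 3 (CUA, Leu): 4 synonymous substitutions.
Codon 4 (UCU, Ser): 3 synonymous substitutions.
Total: 3 + 1 + 4 + 3 = 11.

11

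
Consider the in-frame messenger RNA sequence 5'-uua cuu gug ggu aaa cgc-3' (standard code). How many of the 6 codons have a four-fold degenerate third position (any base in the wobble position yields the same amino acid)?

Codon 1 UUA (Leu): third position 2-fold.
Codon 2 CUU (Leu): third position 4-fold.
Codon 3 GUG (Val): third position 4-fold.
Codon 4 GGU (Gly): third position 4-fold.
Codon 5 AAA (Lys): third position 2-fold.
Codon 6 CGC (Arg): third position 4-fold.
Four-fold degenerate third positions: 4.

4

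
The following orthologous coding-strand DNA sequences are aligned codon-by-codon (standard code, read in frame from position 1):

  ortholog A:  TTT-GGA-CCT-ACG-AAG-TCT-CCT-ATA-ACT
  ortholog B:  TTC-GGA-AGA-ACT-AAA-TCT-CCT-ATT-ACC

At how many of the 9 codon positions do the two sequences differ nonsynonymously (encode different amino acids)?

1

Codon 1: TTT Phe / TTC Phe — synonymous.
Codon 2: GGA Gly / GGA Gly — identical.
Codon 3: CCT Pro / AGA Arg — nonsynonymous.
Codon 4: ACG Thr / ACT Thr — synonymous.
Codon 5: AAG Lys / AAA Lys — synonymous.
Codon 6: TCT Ser / TCT Ser — identical.
Codon 7: CCT Pro / CCT Pro — identical.
Codon 8: ATA Ile / ATT Ile — synonymous.
Codon 9: ACT Thr / ACC Thr — synonymous.
Nonsynonymous differences: 1.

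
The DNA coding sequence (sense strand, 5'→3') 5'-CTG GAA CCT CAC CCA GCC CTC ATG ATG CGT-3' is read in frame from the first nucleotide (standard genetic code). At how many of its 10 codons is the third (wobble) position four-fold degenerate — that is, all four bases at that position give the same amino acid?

Codon 1 CTG (Leu): third position 4-fold.
Codon 2 GAA (Glu): third position 2-fold.
Codon 3 CCT (Pro): third position 4-fold.
Codon 4 CAC (His): third position 2-fold.
Codon 5 CCA (Pro): third position 4-fold.
Codon 6 GCC (Ala): third position 4-fold.
Codon 7 CTC (Leu): third position 4-fold.
Codon 8 ATG (Met): third position 1-fold.
Codon 9 ATG (Met): third position 1-fold.
Codon 10 CGT (Arg): third position 4-fold.
Four-fold degenerate third positions: 6.

6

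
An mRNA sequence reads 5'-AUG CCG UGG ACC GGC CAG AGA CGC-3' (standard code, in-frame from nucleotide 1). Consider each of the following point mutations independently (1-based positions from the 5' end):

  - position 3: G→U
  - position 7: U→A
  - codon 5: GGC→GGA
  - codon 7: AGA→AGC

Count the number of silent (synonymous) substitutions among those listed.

1

Codon 1: AUG (Met) → AUU (Ile) — missense.
Codon 3: UGG (Trp) → AGG (Arg) — missense.
Codon 5: GGC (Gly) → GGA (Gly) — synonymous.
Codon 7: AGA (Arg) → AGC (Ser) — missense.
Synonymous: 1 of 4.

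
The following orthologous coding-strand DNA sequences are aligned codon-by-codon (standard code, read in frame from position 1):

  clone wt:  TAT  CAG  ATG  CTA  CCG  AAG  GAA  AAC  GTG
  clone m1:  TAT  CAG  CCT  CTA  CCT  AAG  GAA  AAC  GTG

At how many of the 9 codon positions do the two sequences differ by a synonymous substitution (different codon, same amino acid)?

1

Codon 1: TAT Tyr / TAT Tyr — identical.
Codon 2: CAG Gln / CAG Gln — identical.
Codon 3: ATG Met / CCT Pro — nonsynonymous.
Codon 4: CTA Leu / CTA Leu — identical.
Codon 5: CCG Pro / CCT Pro — synonymous.
Codon 6: AAG Lys / AAG Lys — identical.
Codon 7: GAA Glu / GAA Glu — identical.
Codon 8: AAC Asn / AAC Asn — identical.
Codon 9: GTG Val / GTG Val — identical.
Synonymous differences: 1.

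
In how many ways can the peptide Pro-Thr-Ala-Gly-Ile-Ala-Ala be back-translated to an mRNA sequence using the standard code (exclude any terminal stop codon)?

12288

Pro: 4 codons.
Thr: 4 codons.
Ala: 4 codons.
Gly: 4 codons.
Ile: 3 codons.
Ala: 4 codons.
Ala: 4 codons.
4 × 4 × 4 × 4 × 3 × 4 × 4 = 12288.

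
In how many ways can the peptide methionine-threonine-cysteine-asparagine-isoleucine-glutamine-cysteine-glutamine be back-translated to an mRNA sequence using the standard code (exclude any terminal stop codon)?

Met: 1 codon.
Thr: 4 codons.
Cys: 2 codons.
Asn: 2 codons.
Ile: 3 codons.
Gln: 2 codons.
Cys: 2 codons.
Gln: 2 codons.
1 × 4 × 2 × 2 × 3 × 2 × 2 × 2 = 384.

384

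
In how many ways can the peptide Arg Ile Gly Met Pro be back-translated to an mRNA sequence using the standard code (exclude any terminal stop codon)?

288

Arg: 6 codons.
Ile: 3 codons.
Gly: 4 codons.
Met: 1 codon.
Pro: 4 codons.
6 × 3 × 4 × 1 × 4 = 288.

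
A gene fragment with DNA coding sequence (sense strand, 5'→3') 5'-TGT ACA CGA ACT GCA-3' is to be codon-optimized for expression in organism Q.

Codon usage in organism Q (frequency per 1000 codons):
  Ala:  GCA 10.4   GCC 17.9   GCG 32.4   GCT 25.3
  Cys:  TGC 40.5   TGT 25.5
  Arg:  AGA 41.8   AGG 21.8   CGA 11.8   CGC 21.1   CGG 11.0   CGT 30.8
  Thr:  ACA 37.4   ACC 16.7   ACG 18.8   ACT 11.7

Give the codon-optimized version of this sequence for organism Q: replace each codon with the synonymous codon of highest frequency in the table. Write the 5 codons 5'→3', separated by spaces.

TGC ACA AGA ACA GCG

Codon 1 (Cys): best is TGC at 40.5.
Codon 2 (Thr): best is ACA at 37.4.
Codon 3 (Arg): best is AGA at 41.8.
Codon 4 (Thr): best is ACA at 37.4.
Codon 5 (Ala): best is GCG at 32.4.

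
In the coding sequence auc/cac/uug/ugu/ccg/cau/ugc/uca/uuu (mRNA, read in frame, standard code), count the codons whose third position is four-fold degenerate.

Codon 1 AUC (Ile): third position 3-fold.
Codon 2 CAC (His): third position 2-fold.
Codon 3 UUG (Leu): third position 2-fold.
Codon 4 UGU (Cys): third position 2-fold.
Codon 5 CCG (Pro): third position 4-fold.
Codon 6 CAU (His): third position 2-fold.
Codon 7 UGC (Cys): third position 2-fold.
Codon 8 UCA (Ser): third position 4-fold.
Codon 9 UUU (Phe): third position 2-fold.
Four-fold degenerate third positions: 2.

2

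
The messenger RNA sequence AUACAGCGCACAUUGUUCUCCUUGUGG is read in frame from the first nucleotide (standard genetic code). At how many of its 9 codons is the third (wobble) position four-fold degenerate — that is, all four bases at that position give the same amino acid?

3

Codon 1 AUA (Ile): third position 3-fold.
Codon 2 CAG (Gln): third position 2-fold.
Codon 3 CGC (Arg): third position 4-fold.
Codon 4 ACA (Thr): third position 4-fold.
Codon 5 UUG (Leu): third position 2-fold.
Codon 6 UUC (Phe): third position 2-fold.
Codon 7 UCC (Ser): third position 4-fold.
Codon 8 UUG (Leu): third position 2-fold.
Codon 9 UGG (Trp): third position 1-fold.
Four-fold degenerate third positions: 3.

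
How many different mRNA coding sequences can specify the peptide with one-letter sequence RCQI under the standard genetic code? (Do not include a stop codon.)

72

Arg: 6 codons.
Cys: 2 codons.
Gln: 2 codons.
Ile: 3 codons.
6 × 2 × 2 × 3 = 72.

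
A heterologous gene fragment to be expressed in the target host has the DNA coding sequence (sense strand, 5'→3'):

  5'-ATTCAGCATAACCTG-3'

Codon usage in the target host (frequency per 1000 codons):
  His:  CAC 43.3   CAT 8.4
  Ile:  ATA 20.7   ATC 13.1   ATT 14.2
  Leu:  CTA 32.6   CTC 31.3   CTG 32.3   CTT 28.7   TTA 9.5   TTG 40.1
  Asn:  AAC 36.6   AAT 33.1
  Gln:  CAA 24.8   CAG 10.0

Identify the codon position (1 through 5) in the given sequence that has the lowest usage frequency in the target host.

Codon 1 ATT (Ile): 14.2 per 1000.
Codon 2 CAG (Gln): 10.0 per 1000.
Codon 3 CAT (His): 8.4 per 1000.
Codon 4 AAC (Asn): 36.6 per 1000.
Codon 5 CTG (Leu): 32.3 per 1000.
Lowest frequency is 8.4 at codon 3.

3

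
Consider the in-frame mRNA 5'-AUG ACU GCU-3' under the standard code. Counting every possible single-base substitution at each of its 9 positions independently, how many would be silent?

6

Codon 1 (AUG, Met): 0 synonymous substitutions.
Codon 2 (ACU, Thr): 3 synonymous substitutions.
Codon 3 (GCU, Ala): 3 synonymous substitutions.
Total: 0 + 3 + 3 = 6.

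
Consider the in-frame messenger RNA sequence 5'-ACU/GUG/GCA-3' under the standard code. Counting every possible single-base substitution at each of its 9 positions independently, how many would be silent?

Codon 1 (ACU, Thr): 3 synonymous substitutions.
Codon 2 (GUG, Val): 3 synonymous substitutions.
Codon 3 (GCA, Ala): 3 synonymous substitutions.
Total: 3 + 3 + 3 = 9.

9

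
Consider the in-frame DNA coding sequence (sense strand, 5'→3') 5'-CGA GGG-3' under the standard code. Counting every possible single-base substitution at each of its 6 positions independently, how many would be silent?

7

Codon 1 (CGA, Arg): 4 synonymous substitutions.
Codon 2 (GGG, Gly): 3 synonymous substitutions.
Total: 4 + 3 = 7.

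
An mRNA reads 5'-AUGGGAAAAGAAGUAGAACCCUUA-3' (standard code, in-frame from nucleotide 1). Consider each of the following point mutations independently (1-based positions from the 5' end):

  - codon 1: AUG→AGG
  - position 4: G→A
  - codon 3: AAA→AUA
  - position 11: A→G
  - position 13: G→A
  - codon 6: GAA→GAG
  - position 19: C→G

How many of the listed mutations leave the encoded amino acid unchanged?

1

Codon 1: AUG (Met) → AGG (Arg) — missense.
Codon 2: GGA (Gly) → AGA (Arg) — missense.
Codon 3: AAA (Lys) → AUA (Ile) — missense.
Codon 4: GAA (Glu) → GGA (Gly) — missense.
Codon 5: GUA (Val) → AUA (Ile) — missense.
Codon 6: GAA (Glu) → GAG (Glu) — synonymous.
Codon 7: CCC (Pro) → GCC (Ala) — missense.
Synonymous: 1 of 7.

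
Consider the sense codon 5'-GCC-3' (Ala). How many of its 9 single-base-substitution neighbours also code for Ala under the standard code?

3

Position 1: none → 0 synonymous.
Position 2: none → 0 synonymous.
Position 3: GCT, GCA, GCG → 3 synonymous.
Total: 0 + 0 + 3 = 3.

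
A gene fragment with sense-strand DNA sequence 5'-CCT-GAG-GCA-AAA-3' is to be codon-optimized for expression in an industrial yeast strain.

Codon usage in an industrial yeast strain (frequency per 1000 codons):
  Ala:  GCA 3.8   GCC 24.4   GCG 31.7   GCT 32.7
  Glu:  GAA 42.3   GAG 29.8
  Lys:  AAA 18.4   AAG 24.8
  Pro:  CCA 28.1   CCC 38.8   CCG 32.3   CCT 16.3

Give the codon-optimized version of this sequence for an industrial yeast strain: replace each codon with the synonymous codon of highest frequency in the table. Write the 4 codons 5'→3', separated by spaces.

CCC GAA GCT AAG

Codon 1 (Pro): best is CCC at 38.8.
Codon 2 (Glu): best is GAA at 42.3.
Codon 3 (Ala): best is GCT at 32.7.
Codon 4 (Lys): best is AAG at 24.8.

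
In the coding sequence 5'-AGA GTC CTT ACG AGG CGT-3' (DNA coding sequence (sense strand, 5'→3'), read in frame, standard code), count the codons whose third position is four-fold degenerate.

4

Codon 1 AGA (Arg): third position 2-fold.
Codon 2 GTC (Val): third position 4-fold.
Codon 3 CTT (Leu): third position 4-fold.
Codon 4 ACG (Thr): third position 4-fold.
Codon 5 AGG (Arg): third position 2-fold.
Codon 6 CGT (Arg): third position 4-fold.
Four-fold degenerate third positions: 4.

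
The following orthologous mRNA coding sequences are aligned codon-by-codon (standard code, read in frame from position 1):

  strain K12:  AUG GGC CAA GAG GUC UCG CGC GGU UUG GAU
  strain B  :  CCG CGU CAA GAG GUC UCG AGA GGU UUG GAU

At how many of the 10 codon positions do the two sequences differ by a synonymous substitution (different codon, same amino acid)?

Codon 1: AUG Met / CCG Pro — nonsynonymous.
Codon 2: GGC Gly / CGU Arg — nonsynonymous.
Codon 3: CAA Gln / CAA Gln — identical.
Codon 4: GAG Glu / GAG Glu — identical.
Codon 5: GUC Val / GUC Val — identical.
Codon 6: UCG Ser / UCG Ser — identical.
Codon 7: CGC Arg / AGA Arg — synonymous.
Codon 8: GGU Gly / GGU Gly — identical.
Codon 9: UUG Leu / UUG Leu — identical.
Codon 10: GAU Asp / GAU Asp — identical.
Synonymous differences: 1.

1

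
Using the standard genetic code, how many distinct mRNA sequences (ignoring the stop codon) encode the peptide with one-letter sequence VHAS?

192

Val: 4 codons.
His: 2 codons.
Ala: 4 codons.
Ser: 6 codons.
4 × 2 × 4 × 6 = 192.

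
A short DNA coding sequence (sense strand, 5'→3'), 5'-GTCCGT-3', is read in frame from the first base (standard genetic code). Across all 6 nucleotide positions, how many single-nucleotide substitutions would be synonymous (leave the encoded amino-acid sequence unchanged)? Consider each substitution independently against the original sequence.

6

Codon 1 (GTC, Val): 3 synonymous substitutions.
Codon 2 (CGT, Arg): 3 synonymous substitutions.
Total: 3 + 3 = 6.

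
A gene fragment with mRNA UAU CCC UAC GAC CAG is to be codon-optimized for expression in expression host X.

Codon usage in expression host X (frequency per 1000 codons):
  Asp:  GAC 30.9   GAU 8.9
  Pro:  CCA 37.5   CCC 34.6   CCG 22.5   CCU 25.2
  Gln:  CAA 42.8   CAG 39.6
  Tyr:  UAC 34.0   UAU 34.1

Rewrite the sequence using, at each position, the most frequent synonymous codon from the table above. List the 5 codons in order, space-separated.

Codon 1 (Tyr): best is UAU at 34.1.
Codon 2 (Pro): best is CCA at 37.5.
Codon 3 (Tyr): best is UAU at 34.1.
Codon 4 (Asp): best is GAC at 30.9.
Codon 5 (Gln): best is CAA at 42.8.

UAU CCA UAU GAC CAA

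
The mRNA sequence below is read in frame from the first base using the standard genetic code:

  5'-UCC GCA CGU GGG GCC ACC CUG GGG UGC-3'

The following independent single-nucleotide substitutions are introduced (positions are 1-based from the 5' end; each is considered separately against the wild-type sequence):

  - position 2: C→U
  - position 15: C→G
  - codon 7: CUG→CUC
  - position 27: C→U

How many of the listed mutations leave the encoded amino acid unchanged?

Codon 1: UCC (Ser) → UUC (Phe) — missense.
Codon 5: GCC (Ala) → GCG (Ala) — synonymous.
Codon 7: CUG (Leu) → CUC (Leu) — synonymous.
Codon 9: UGC (Cys) → UGU (Cys) — synonymous.
Synonymous: 3 of 4.

3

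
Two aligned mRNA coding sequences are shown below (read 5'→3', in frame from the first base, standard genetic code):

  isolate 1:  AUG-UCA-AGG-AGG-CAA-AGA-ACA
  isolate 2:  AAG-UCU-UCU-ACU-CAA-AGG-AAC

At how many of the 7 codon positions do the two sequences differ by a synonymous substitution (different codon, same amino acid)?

Codon 1: AUG Met / AAG Lys — nonsynonymous.
Codon 2: UCA Ser / UCU Ser — synonymous.
Codon 3: AGG Arg / UCU Ser — nonsynonymous.
Codon 4: AGG Arg / ACU Thr — nonsynonymous.
Codon 5: CAA Gln / CAA Gln — identical.
Codon 6: AGA Arg / AGG Arg — synonymous.
Codon 7: ACA Thr / AAC Asn — nonsynonymous.
Synonymous differences: 2.

2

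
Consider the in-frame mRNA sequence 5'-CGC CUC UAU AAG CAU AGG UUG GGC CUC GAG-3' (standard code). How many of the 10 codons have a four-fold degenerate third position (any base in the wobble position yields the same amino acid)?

Codon 1 CGC (Arg): third position 4-fold.
Codon 2 CUC (Leu): third position 4-fold.
Codon 3 UAU (Tyr): third position 2-fold.
Codon 4 AAG (Lys): third position 2-fold.
Codon 5 CAU (His): third position 2-fold.
Codon 6 AGG (Arg): third position 2-fold.
Codon 7 UUG (Leu): third position 2-fold.
Codon 8 GGC (Gly): third position 4-fold.
Codon 9 CUC (Leu): third position 4-fold.
Codon 10 GAG (Glu): third position 2-fold.
Four-fold degenerate third positions: 4.

4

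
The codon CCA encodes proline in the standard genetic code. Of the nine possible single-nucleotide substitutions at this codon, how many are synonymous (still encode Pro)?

3

Position 1: none → 0 synonymous.
Position 2: none → 0 synonymous.
Position 3: CCU, CCC, CCG → 3 synonymous.
Total: 0 + 0 + 3 = 3.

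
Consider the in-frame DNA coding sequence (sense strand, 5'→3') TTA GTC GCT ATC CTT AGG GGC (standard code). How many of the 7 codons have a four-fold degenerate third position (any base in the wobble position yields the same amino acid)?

Codon 1 TTA (Leu): third position 2-fold.
Codon 2 GTC (Val): third position 4-fold.
Codon 3 GCT (Ala): third position 4-fold.
Codon 4 ATC (Ile): third position 3-fold.
Codon 5 CTT (Leu): third position 4-fold.
Codon 6 AGG (Arg): third position 2-fold.
Codon 7 GGC (Gly): third position 4-fold.
Four-fold degenerate third positions: 4.

4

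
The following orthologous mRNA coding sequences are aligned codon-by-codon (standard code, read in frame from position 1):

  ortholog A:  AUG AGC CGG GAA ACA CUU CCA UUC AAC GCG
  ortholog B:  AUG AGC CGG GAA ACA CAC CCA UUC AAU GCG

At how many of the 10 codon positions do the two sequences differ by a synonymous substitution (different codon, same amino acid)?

Codon 1: AUG Met / AUG Met — identical.
Codon 2: AGC Ser / AGC Ser — identical.
Codon 3: CGG Arg / CGG Arg — identical.
Codon 4: GAA Glu / GAA Glu — identical.
Codon 5: ACA Thr / ACA Thr — identical.
Codon 6: CUU Leu / CAC His — nonsynonymous.
Codon 7: CCA Pro / CCA Pro — identical.
Codon 8: UUC Phe / UUC Phe — identical.
Codon 9: AAC Asn / AAU Asn — synonymous.
Codon 10: GCG Ala / GCG Ala — identical.
Synonymous differences: 1.

1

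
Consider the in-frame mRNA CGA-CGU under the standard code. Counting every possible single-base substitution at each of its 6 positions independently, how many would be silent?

7

Codon 1 (CGA, Arg): 4 synonymous substitutions.
Codon 2 (CGU, Arg): 3 synonymous substitutions.
Total: 4 + 3 = 7.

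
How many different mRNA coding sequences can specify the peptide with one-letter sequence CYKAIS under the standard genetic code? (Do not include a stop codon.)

Cys: 2 codons.
Tyr: 2 codons.
Lys: 2 codons.
Ala: 4 codons.
Ile: 3 codons.
Ser: 6 codons.
2 × 2 × 2 × 4 × 3 × 6 = 576.

576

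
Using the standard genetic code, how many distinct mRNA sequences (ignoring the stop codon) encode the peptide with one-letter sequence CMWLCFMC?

96

Cys: 2 codons.
Met: 1 codon.
Trp: 1 codon.
Leu: 6 codons.
Cys: 2 codons.
Phe: 2 codons.
Met: 1 codon.
Cys: 2 codons.
2 × 1 × 1 × 6 × 2 × 2 × 1 × 2 = 96.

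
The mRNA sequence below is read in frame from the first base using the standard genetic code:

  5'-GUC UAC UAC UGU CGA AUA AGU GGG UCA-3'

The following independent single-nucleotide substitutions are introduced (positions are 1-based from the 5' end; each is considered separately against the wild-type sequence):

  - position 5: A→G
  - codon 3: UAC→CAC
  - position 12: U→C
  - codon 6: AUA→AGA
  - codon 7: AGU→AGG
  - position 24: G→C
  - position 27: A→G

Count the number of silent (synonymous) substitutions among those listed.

3

Codon 2: UAC (Tyr) → UGC (Cys) — missense.
Codon 3: UAC (Tyr) → CAC (His) — missense.
Codon 4: UGU (Cys) → UGC (Cys) — synonymous.
Codon 6: AUA (Ile) → AGA (Arg) — missense.
Codon 7: AGU (Ser) → AGG (Arg) — missense.
Codon 8: GGG (Gly) → GGC (Gly) — synonymous.
Codon 9: UCA (Ser) → UCG (Ser) — synonymous.
Synonymous: 3 of 7.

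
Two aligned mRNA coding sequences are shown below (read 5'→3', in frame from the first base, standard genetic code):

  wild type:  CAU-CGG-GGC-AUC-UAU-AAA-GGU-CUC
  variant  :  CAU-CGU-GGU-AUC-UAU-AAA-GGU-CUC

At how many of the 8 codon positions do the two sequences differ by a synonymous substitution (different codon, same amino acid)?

2

Codon 1: CAU His / CAU His — identical.
Codon 2: CGG Arg / CGU Arg — synonymous.
Codon 3: GGC Gly / GGU Gly — synonymous.
Codon 4: AUC Ile / AUC Ile — identical.
Codon 5: UAU Tyr / UAU Tyr — identical.
Codon 6: AAA Lys / AAA Lys — identical.
Codon 7: GGU Gly / GGU Gly — identical.
Codon 8: CUC Leu / CUC Leu — identical.
Synonymous differences: 2.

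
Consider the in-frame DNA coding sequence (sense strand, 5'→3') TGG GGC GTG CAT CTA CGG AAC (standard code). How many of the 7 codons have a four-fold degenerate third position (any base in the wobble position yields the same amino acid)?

Codon 1 TGG (Trp): third position 1-fold.
Codon 2 GGC (Gly): third position 4-fold.
Codon 3 GTG (Val): third position 4-fold.
Codon 4 CAT (His): third position 2-fold.
Codon 5 CTA (Leu): third position 4-fold.
Codon 6 CGG (Arg): third position 4-fold.
Codon 7 AAC (Asn): third position 2-fold.
Four-fold degenerate third positions: 4.

4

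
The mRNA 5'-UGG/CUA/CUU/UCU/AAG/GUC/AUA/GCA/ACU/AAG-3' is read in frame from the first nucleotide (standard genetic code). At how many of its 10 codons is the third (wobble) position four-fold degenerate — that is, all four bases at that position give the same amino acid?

Codon 1 UGG (Trp): third position 1-fold.
Codon 2 CUA (Leu): third position 4-fold.
Codon 3 CUU (Leu): third position 4-fold.
Codon 4 UCU (Ser): third position 4-fold.
Codon 5 AAG (Lys): third position 2-fold.
Codon 6 GUC (Val): third position 4-fold.
Codon 7 AUA (Ile): third position 3-fold.
Codon 8 GCA (Ala): third position 4-fold.
Codon 9 ACU (Thr): third position 4-fold.
Codon 10 AAG (Lys): third position 2-fold.
Four-fold degenerate third positions: 6.

6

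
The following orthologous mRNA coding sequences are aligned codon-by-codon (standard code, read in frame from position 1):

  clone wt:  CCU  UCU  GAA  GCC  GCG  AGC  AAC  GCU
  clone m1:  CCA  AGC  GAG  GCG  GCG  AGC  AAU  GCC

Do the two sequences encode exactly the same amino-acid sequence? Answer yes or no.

yes

Codon 1: CCU Pro / CCA Pro — synonymous.
Codon 2: UCU Ser / AGC Ser — synonymous.
Codon 3: GAA Glu / GAG Glu — synonymous.
Codon 4: GCC Ala / GCG Ala — synonymous.
Codon 5: GCG Ala / GCG Ala — identical.
Codon 6: AGC Ser / AGC Ser — identical.
Codon 7: AAC Asn / AAU Asn — synonymous.
Codon 8: GCU Ala / GCC Ala — synonymous.
Nonsynonymous differences: 0 → same protein.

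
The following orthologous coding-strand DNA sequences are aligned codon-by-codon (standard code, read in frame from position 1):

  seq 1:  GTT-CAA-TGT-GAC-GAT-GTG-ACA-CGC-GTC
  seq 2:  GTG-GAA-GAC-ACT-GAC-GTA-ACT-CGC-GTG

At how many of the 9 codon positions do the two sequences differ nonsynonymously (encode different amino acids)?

Codon 1: GTT Val / GTG Val — synonymous.
Codon 2: CAA Gln / GAA Glu — nonsynonymous.
Codon 3: TGT Cys / GAC Asp — nonsynonymous.
Codon 4: GAC Asp / ACT Thr — nonsynonymous.
Codon 5: GAT Asp / GAC Asp — synonymous.
Codon 6: GTG Val / GTA Val — synonymous.
Codon 7: ACA Thr / ACT Thr — synonymous.
Codon 8: CGC Arg / CGC Arg — identical.
Codon 9: GTC Val / GTG Val — synonymous.
Nonsynonymous differences: 3.

3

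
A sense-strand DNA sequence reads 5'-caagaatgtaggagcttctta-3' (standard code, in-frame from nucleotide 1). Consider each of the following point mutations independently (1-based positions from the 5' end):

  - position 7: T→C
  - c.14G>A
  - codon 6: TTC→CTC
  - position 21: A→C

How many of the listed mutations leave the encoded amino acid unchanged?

Codon 3: TGT (Cys) → CGT (Arg) — missense.
Codon 5: AGC (Ser) → AAC (Asn) — missense.
Codon 6: TTC (Phe) → CTC (Leu) — missense.
Codon 7: TTA (Leu) → TTC (Phe) — missense.
Synonymous: 0 of 4.

0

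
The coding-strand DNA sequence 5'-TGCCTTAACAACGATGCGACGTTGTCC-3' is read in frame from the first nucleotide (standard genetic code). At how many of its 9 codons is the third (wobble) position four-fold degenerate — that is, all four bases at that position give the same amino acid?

4

Codon 1 TGC (Cys): third position 2-fold.
Codon 2 CTT (Leu): third position 4-fold.
Codon 3 AAC (Asn): third position 2-fold.
Codon 4 AAC (Asn): third position 2-fold.
Codon 5 GAT (Asp): third position 2-fold.
Codon 6 GCG (Ala): third position 4-fold.
Codon 7 ACG (Thr): third position 4-fold.
Codon 8 TTG (Leu): third position 2-fold.
Codon 9 TCC (Ser): third position 4-fold.
Four-fold degenerate third positions: 4.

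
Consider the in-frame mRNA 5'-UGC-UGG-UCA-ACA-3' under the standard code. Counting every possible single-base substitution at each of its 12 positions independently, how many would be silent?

Codon 1 (UGC, Cys): 1 synonymous substitution.
Codon 2 (UGG, Trp): 0 synonymous substitutions.
Codon 3 (UCA, Ser): 3 synonymous substitutions.
Codon 4 (ACA, Thr): 3 synonymous substitutions.
Total: 1 + 0 + 3 + 3 = 7.

7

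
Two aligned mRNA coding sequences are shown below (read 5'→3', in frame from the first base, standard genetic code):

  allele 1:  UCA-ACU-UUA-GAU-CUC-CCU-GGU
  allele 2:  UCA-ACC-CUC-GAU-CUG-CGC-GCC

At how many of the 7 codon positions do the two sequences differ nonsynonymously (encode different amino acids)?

2

Codon 1: UCA Ser / UCA Ser — identical.
Codon 2: ACU Thr / ACC Thr — synonymous.
Codon 3: UUA Leu / CUC Leu — synonymous.
Codon 4: GAU Asp / GAU Asp — identical.
Codon 5: CUC Leu / CUG Leu — synonymous.
Codon 6: CCU Pro / CGC Arg — nonsynonymous.
Codon 7: GGU Gly / GCC Ala — nonsynonymous.
Nonsynonymous differences: 2.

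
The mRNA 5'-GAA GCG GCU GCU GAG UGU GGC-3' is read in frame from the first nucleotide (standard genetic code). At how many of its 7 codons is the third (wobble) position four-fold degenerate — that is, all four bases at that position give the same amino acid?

Codon 1 GAA (Glu): third position 2-fold.
Codon 2 GCG (Ala): third position 4-fold.
Codon 3 GCU (Ala): third position 4-fold.
Codon 4 GCU (Ala): third position 4-fold.
Codon 5 GAG (Glu): third position 2-fold.
Codon 6 UGU (Cys): third position 2-fold.
Codon 7 GGC (Gly): third position 4-fold.
Four-fold degenerate third positions: 4.

4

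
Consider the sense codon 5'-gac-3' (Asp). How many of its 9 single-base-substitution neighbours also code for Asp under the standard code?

Position 1: none → 0 synonymous.
Position 2: none → 0 synonymous.
Position 3: GAU → 1 synonymous.
Total: 0 + 0 + 1 = 1.

1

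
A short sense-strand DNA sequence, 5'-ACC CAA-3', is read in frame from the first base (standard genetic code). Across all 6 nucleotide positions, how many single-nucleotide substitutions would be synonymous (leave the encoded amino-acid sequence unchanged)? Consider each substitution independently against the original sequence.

Codon 1 (ACC, Thr): 3 synonymous substitutions.
Codon 2 (CAA, Gln): 1 synonymous substitution.
Total: 3 + 1 = 4.

4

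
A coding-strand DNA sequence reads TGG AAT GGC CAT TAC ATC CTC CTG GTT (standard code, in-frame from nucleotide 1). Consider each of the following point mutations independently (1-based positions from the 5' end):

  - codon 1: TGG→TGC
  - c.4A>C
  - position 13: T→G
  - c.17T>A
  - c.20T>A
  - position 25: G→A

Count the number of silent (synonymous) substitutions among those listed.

0

Codon 1: TGG (Trp) → TGC (Cys) — missense.
Codon 2: AAT (Asn) → CAT (His) — missense.
Codon 5: TAC (Tyr) → GAC (Asp) — missense.
Codon 6: ATC (Ile) → AAC (Asn) — missense.
Codon 7: CTC (Leu) → CAC (His) — missense.
Codon 9: GTT (Val) → ATT (Ile) — missense.
Synonymous: 0 of 6.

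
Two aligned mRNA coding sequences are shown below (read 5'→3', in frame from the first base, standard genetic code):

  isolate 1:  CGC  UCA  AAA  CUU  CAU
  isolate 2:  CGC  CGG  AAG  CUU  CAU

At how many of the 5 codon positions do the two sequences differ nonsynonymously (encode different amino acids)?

1

Codon 1: CGC Arg / CGC Arg — identical.
Codon 2: UCA Ser / CGG Arg — nonsynonymous.
Codon 3: AAA Lys / AAG Lys — synonymous.
Codon 4: CUU Leu / CUU Leu — identical.
Codon 5: CAU His / CAU His — identical.
Nonsynonymous differences: 1.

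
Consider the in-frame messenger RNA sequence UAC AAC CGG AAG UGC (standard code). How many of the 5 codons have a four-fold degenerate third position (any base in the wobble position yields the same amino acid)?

1

Codon 1 UAC (Tyr): third position 2-fold.
Codon 2 AAC (Asn): third position 2-fold.
Codon 3 CGG (Arg): third position 4-fold.
Codon 4 AAG (Lys): third position 2-fold.
Codon 5 UGC (Cys): third position 2-fold.
Four-fold degenerate third positions: 1.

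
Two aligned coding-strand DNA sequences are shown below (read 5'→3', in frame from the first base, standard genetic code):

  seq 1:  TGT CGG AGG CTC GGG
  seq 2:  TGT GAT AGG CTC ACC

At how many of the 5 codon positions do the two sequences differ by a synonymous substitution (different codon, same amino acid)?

Codon 1: TGT Cys / TGT Cys — identical.
Codon 2: CGG Arg / GAT Asp — nonsynonymous.
Codon 3: AGG Arg / AGG Arg — identical.
Codon 4: CTC Leu / CTC Leu — identical.
Codon 5: GGG Gly / ACC Thr — nonsynonymous.
Synonymous differences: 0.

0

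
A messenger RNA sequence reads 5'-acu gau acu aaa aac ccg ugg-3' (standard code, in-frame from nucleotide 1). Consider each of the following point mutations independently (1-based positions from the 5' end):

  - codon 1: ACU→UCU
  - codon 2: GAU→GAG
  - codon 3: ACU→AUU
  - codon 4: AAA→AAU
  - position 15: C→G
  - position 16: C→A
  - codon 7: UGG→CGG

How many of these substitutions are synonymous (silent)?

0

Codon 1: ACU (Thr) → UCU (Ser) — missense.
Codon 2: GAU (Asp) → GAG (Glu) — missense.
Codon 3: ACU (Thr) → AUU (Ile) — missense.
Codon 4: AAA (Lys) → AAU (Asn) — missense.
Codon 5: AAC (Asn) → AAG (Lys) — missense.
Codon 6: CCG (Pro) → ACG (Thr) — missense.
Codon 7: UGG (Trp) → CGG (Arg) — missense.
Synonymous: 0 of 7.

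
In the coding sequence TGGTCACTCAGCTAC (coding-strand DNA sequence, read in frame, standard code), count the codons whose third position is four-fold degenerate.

Codon 1 TGG (Trp): third position 1-fold.
Codon 2 TCA (Ser): third position 4-fold.
Codon 3 CTC (Leu): third position 4-fold.
Codon 4 AGC (Ser): third position 2-fold.
Codon 5 TAC (Tyr): third position 2-fold.
Four-fold degenerate third positions: 2.

2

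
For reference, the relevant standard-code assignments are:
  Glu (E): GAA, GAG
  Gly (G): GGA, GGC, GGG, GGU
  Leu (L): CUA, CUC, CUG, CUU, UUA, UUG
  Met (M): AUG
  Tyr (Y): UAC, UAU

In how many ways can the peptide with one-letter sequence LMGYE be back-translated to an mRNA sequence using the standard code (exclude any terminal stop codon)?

96

Leu: 6 codons.
Met: 1 codon.
Gly: 4 codons.
Tyr: 2 codons.
Glu: 2 codons.
6 × 1 × 4 × 2 × 2 = 96.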